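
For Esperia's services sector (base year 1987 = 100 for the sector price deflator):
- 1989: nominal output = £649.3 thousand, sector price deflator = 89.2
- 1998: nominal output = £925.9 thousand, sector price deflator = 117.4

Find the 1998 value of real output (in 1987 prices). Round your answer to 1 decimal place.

£788.7 thousand

Real output = Nominal / (sector price deflator/100) = 925.9 / 1.174 = 788.67.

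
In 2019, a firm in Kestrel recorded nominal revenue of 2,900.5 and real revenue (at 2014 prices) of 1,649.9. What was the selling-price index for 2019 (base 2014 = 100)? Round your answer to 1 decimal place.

175.8

selling-price index = (Nominal / Real) × 100 = 2900.5 / 1649.9 × 100 = 175.80.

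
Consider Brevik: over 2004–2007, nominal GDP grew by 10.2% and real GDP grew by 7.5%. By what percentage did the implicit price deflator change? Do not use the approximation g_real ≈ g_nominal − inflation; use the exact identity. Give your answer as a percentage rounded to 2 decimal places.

2.51%

(1 + g_nom) = (1 + g_real)(1 + π), so π = 1.1020 / 1.0750 − 1 = 0.02512.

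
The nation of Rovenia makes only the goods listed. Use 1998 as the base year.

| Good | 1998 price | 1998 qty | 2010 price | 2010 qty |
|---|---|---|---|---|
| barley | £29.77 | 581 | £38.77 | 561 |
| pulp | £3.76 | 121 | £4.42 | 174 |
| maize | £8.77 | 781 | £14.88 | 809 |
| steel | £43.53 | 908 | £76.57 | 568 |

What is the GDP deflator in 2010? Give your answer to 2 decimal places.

Nominal GDP 2010 = 38.77·561 + 4.42·174 + 14.88·809 + 76.57·568 = 78048.73.
Real GDP 2010 (at 1998 prices) = 29.77·561 + 3.76·174 + 8.77·809 + 43.53·568 = 49175.18.
Deflator = Nominal/Real × 100 = 78048.73/49175.18 × 100 = 158.716.

158.72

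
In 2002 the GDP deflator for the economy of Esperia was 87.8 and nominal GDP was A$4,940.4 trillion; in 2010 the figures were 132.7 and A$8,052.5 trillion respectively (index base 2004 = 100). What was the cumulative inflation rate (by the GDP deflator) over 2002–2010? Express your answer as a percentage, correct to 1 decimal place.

51.1%

Price-level change = 132.7 / 87.8 − 1 = 0.5114.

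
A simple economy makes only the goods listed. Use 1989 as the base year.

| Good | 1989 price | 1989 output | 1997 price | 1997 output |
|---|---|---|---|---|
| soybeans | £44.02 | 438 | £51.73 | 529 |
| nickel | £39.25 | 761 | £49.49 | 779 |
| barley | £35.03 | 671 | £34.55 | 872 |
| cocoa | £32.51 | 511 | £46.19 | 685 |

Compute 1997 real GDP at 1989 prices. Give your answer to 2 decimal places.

£106677.84

Real GDP 1997 = Σ (p_1989 × q_1997) = 44.02·529 + 39.25·779 + 35.03·872 + 32.51·685 = 106677.84.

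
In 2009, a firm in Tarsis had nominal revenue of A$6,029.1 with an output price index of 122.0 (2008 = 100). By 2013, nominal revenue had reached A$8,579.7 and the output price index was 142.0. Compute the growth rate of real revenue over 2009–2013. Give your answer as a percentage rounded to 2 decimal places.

22.26%

Deflate each year: 2009 → 6029.1/1.220 = 4941.89; 2013 → 8579.7/1.420 = 6042.04.
So real revenue changed by 6042.04/4941.89 − 1 = 0.2226, i.e. 22.26%.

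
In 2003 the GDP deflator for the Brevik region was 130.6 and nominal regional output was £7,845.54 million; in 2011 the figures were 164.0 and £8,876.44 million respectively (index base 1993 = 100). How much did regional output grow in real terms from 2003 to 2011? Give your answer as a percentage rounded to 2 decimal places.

Real regional output 2003 = 7845.54 / 1.306 = 6007.30.
Real regional output 2011 = 8876.44 / 1.640 = 5412.46.
Real growth = 5412.46 / 6007.30 − 1 = -0.0990.

-9.90%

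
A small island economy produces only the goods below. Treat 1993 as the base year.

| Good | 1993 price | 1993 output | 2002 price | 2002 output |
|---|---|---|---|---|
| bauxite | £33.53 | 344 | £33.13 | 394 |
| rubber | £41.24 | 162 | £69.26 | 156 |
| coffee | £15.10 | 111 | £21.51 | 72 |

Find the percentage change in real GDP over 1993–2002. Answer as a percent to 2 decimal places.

4.22%

Real GDP 1993 = Nominal GDP 1993 = 33.53·344 + 41.24·162 + 15.10·111 = 19891.30.
Real GDP 2002 (at 1993 prices) = 33.53·394 + 41.24·156 + 15.10·72 = 20731.46.
Real growth = 20731.46/19891.30 − 1 = 0.0422.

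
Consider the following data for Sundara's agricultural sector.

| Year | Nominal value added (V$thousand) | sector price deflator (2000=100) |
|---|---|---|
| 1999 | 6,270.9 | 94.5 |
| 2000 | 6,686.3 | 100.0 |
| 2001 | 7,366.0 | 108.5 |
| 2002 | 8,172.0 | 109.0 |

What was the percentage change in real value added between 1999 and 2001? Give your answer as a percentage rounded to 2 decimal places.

2.31%

Real value added 1999 = 6270.9/0.945 = 6635.87.
Real value added 2001 = 7366.0/1.085 = 6788.94.
Change = 6788.94/6635.87 − 1 = 0.0231.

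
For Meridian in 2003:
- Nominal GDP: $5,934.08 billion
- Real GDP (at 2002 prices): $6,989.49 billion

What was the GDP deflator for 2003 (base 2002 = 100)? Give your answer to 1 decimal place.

84.9

GDP deflator = (Nominal / Real) × 100 = 5934.08 / 6989.49 × 100 = 84.90.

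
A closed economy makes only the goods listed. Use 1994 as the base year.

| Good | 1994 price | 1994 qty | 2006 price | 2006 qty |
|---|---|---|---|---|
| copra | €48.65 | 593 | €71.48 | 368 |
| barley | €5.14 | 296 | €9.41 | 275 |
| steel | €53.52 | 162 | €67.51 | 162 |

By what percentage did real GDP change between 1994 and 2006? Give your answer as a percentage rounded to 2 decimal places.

Real GDP 1994 = Nominal GDP 1994 = 48.65·593 + 5.14·296 + 53.52·162 = 39041.13.
Real GDP 2006 (at 1994 prices) = 48.65·368 + 5.14·275 + 53.52·162 = 27986.94.
Real growth = 27986.94/39041.13 − 1 = -0.2831.

-28.31%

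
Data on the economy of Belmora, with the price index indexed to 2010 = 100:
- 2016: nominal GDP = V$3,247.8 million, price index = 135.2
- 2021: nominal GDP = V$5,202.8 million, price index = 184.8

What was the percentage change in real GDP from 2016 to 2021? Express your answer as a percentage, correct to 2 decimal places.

17.20%

Deflate each year: 2016 → 3247.8/1.352 = 2402.22; 2021 → 5202.8/1.848 = 2815.37.
So real GDP changed by 2815.37/2402.22 − 1 = 0.1720, i.e. 17.20%.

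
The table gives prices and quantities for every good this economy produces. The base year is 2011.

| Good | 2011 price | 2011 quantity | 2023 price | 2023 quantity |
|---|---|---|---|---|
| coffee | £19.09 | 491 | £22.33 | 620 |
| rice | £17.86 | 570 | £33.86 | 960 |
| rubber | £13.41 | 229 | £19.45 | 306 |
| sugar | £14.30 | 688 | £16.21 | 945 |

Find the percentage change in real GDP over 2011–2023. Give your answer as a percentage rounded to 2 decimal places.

Real GDP 2011 = Nominal GDP 2011 = 19.09·491 + 17.86·570 + 13.41·229 + 14.30·688 = 32462.68.
Real GDP 2023 (at 2011 prices) = 19.09·620 + 17.86·960 + 13.41·306 + 14.30·945 = 46598.36.
Real growth = 46598.36/32462.68 − 1 = 0.4354.

43.54%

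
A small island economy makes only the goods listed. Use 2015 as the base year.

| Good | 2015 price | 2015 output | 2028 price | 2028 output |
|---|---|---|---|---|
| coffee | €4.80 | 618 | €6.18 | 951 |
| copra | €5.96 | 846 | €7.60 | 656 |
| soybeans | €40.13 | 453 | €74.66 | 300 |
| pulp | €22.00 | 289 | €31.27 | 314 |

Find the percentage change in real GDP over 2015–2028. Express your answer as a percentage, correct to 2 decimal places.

-15.74%

Real GDP 2015 = Nominal GDP 2015 = 4.80·618 + 5.96·846 + 40.13·453 + 22.00·289 = 32545.45.
Real GDP 2028 (at 2015 prices) = 4.80·951 + 5.96·656 + 40.13·300 + 22.00·314 = 27421.56.
Real growth = 27421.56/32545.45 − 1 = -0.1574.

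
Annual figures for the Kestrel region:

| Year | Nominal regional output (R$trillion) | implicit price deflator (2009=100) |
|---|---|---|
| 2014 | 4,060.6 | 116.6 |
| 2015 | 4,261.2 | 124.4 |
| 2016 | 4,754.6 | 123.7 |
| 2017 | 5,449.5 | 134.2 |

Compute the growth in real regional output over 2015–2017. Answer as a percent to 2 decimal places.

Real regional output 2015 = 4261.2/1.244 = 3425.40.
Real regional output 2017 = 5449.5/1.342 = 4060.73.
Change = 4060.73/3425.40 − 1 = 0.1855.

18.55%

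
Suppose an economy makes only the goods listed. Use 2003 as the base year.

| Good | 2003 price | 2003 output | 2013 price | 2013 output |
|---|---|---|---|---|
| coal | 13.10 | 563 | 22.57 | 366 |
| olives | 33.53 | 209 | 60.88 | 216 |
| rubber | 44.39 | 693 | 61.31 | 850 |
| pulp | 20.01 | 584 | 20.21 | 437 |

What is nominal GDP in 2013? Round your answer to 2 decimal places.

Nominal GDP 2013 = Σ (p_2013 × q_2013) = 22.57·366 + 60.88·216 + 61.31·850 + 20.21·437 = 82355.97.

82355.97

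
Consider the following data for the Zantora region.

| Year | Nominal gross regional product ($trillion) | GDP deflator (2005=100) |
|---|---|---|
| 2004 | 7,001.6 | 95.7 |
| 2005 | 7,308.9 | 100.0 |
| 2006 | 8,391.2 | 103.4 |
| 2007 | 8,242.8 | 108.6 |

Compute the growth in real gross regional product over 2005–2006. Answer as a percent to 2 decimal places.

Real gross regional product 2005 = 7308.9/1.000 = 7308.90.
Real gross regional product 2006 = 8391.2/1.034 = 8115.28.
Change = 8115.28/7308.90 − 1 = 0.1103.

11.03%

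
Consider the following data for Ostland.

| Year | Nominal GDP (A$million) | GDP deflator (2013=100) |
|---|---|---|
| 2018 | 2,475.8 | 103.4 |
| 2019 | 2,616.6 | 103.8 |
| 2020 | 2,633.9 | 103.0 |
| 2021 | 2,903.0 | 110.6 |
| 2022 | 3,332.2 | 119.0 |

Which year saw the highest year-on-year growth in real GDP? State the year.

2022

2019: real = 2616.6/1.038 = 2520.81; growth vs 2018 (2394.39) = 5.28%.
2020: real = 2633.9/1.030 = 2557.18; growth vs 2019 (2520.81) = 1.44%.
2021: real = 2903.0/1.106 = 2624.77; growth vs 2020 (2557.18) = 2.64%.
2022: real = 3332.2/1.190 = 2800.17; growth vs 2021 (2624.77) = 6.68%.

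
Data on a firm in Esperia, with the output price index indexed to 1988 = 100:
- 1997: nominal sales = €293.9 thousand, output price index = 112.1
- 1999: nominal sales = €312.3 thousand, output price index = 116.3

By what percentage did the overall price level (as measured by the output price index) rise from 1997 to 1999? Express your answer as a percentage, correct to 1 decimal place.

Price-level change = 116.3 / 112.1 − 1 = 0.0375.

3.7%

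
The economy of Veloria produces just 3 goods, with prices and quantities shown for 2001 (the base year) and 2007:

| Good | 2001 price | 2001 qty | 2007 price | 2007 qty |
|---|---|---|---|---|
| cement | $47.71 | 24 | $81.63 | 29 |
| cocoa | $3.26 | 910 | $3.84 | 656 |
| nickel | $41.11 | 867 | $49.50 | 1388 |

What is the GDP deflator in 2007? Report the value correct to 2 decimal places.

121.47

Nominal GDP 2007 = 81.63·29 + 3.84·656 + 49.50·1388 = 73592.31.
Real GDP 2007 (at 2001 prices) = 47.71·29 + 3.26·656 + 41.11·1388 = 60582.83.
Deflator = Nominal/Real × 100 = 73592.31/60582.83 × 100 = 121.474.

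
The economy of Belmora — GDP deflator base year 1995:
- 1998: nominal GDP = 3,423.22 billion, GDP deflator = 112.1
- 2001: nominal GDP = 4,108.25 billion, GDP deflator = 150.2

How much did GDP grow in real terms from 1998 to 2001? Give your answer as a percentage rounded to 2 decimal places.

Deflate each year: 1998 → 3423.22/1.121 = 3053.72; 2001 → 4108.25/1.502 = 2735.19.
So real GDP changed by 2735.19/3053.72 − 1 = -0.1043, i.e. -10.43%.

-10.43%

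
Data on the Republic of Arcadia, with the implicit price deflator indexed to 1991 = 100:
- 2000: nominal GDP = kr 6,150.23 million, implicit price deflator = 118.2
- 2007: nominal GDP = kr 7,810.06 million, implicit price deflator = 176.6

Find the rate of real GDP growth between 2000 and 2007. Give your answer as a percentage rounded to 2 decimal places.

-15.01%

Real GDP 2000 = 6150.23 / 1.182 = 5203.24.
Real GDP 2007 = 7810.06 / 1.766 = 4422.46.
Real growth = 4422.46 / 5203.24 − 1 = -0.1501.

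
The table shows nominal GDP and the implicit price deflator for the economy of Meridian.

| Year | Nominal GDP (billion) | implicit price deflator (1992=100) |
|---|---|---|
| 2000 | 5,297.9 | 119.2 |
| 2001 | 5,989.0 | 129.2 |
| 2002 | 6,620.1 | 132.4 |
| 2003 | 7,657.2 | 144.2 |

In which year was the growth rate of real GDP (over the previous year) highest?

2002

2001: real = 5989.0/1.292 = 4635.45; growth vs 2000 (4444.55) = 4.30%.
2002: real = 6620.1/1.324 = 5000.08; growth vs 2001 (4635.45) = 7.87%.
2003: real = 7657.2/1.442 = 5310.12; growth vs 2002 (5000.08) = 6.20%.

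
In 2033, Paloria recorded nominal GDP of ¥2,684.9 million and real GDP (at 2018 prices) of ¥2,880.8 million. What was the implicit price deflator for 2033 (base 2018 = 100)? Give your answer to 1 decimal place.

implicit price deflator = (Nominal / Real) × 100 = 2684.9 / 2880.8 × 100 = 93.20.

93.2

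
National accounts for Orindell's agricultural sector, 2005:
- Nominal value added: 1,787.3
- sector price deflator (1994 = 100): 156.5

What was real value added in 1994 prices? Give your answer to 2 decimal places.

Real value added = Nominal / (sector price deflator/100) = 1787.3 / 1.565 = 1142.04.

1,142.04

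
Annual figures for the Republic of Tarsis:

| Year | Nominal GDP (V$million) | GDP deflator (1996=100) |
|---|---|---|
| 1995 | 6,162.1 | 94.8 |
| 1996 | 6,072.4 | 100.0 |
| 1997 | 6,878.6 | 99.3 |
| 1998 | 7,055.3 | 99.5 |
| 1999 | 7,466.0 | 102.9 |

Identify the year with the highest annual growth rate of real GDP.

1996: real = 6072.4/1.000 = 6072.40; growth vs 1995 (6500.11) = -6.58%.
1997: real = 6878.6/0.993 = 6927.09; growth vs 1996 (6072.40) = 14.07%.
1998: real = 7055.3/0.995 = 7090.75; growth vs 1997 (6927.09) = 2.36%.
1999: real = 7466.0/1.029 = 7255.59; growth vs 1998 (7090.75) = 2.32%.

1997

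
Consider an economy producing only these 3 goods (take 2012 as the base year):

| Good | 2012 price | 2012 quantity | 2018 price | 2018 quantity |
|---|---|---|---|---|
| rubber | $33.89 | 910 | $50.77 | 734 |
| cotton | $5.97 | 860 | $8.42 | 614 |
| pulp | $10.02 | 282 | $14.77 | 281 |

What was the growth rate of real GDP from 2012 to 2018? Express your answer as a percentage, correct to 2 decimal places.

-19.18%

Real GDP 2012 = Nominal GDP 2012 = 33.89·910 + 5.97·860 + 10.02·282 = 38799.74.
Real GDP 2018 (at 2012 prices) = 33.89·734 + 5.97·614 + 10.02·281 = 31356.46.
Real growth = 31356.46/38799.74 − 1 = -0.1918.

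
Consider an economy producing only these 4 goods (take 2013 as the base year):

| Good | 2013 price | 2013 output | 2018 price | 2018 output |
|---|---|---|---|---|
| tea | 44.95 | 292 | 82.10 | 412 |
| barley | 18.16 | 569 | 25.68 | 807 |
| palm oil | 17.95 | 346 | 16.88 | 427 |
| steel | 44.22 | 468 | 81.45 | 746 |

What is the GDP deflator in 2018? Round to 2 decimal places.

165.95

Nominal GDP 2018 = 82.10·412 + 25.68·807 + 16.88·427 + 81.45·746 = 122518.42.
Real GDP 2018 (at 2013 prices) = 44.95·412 + 18.16·807 + 17.95·427 + 44.22·746 = 73827.29.
Deflator = Nominal/Real × 100 = 122518.42/73827.29 × 100 = 165.953.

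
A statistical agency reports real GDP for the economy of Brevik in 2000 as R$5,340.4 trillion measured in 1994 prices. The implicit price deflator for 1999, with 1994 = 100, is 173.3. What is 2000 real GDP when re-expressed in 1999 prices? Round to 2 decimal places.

R$9,254.91 trillion

Real GDP in 1999 prices = Real GDP in 1994 prices × (P_1999/P_1994) = 5340.4 × 1.733 = 9254.91.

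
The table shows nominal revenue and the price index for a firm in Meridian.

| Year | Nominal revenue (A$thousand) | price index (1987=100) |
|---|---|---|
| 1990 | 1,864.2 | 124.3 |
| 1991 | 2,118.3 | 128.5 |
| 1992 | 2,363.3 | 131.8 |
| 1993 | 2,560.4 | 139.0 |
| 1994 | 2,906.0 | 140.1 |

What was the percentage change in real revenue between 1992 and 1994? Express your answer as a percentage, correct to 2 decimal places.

Real revenue 1992 = 2363.3/1.318 = 1793.10.
Real revenue 1994 = 2906.0/1.401 = 2074.23.
Change = 2074.23/1793.10 − 1 = 0.1568.

15.68%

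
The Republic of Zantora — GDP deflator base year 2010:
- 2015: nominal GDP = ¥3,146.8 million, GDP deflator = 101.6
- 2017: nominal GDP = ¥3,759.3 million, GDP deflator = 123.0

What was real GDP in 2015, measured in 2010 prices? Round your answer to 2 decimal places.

¥3,097.24 million

Real GDP = Nominal / (GDP deflator/100) = 3146.8 / 1.016 = 3097.24.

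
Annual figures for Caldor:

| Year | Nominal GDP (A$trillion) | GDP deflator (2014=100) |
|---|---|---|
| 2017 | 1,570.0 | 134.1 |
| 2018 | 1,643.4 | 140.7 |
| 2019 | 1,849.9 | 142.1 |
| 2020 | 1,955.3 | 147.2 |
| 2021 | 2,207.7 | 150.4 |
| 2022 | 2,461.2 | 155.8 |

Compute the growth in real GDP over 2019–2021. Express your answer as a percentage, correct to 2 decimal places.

Real GDP 2019 = 1849.9/1.421 = 1301.83.
Real GDP 2021 = 2207.7/1.504 = 1467.89.
Change = 1467.89/1301.83 − 1 = 0.1276.

12.76%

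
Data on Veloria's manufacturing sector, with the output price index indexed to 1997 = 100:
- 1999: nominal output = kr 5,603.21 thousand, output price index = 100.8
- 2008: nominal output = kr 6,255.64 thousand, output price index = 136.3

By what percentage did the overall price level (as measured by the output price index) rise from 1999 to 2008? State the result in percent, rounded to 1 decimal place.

35.2%

Price-level change = 136.3 / 100.8 − 1 = 0.3522.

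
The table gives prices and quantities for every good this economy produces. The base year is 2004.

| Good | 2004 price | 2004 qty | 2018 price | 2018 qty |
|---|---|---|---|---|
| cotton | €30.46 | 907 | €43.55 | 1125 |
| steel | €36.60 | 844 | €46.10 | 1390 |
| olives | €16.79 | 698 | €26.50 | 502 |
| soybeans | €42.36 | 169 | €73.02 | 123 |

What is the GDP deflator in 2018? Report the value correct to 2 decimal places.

137.03

Nominal GDP 2018 = 43.55·1125 + 46.10·1390 + 26.50·502 + 73.02·123 = 135357.21.
Real GDP 2018 (at 2004 prices) = 30.46·1125 + 36.60·1390 + 16.79·502 + 42.36·123 = 98780.36.
Deflator = Nominal/Real × 100 = 135357.21/98780.36 × 100 = 137.028.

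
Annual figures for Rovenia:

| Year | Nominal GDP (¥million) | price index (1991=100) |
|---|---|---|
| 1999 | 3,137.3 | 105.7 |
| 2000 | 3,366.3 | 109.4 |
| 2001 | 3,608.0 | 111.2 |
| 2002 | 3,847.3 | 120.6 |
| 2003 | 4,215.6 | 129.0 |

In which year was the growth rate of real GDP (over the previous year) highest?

2000: real = 3366.3/1.094 = 3077.06; growth vs 1999 (2968.12) = 3.67%.
2001: real = 3608.0/1.112 = 3244.60; growth vs 2000 (3077.06) = 5.44%.
2002: real = 3847.3/1.206 = 3190.13; growth vs 2001 (3244.60) = -1.68%.
2003: real = 4215.6/1.290 = 3267.91; growth vs 2002 (3190.13) = 2.44%.

2001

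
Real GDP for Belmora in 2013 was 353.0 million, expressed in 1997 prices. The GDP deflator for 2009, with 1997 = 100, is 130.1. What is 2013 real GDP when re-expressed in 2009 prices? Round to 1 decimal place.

459.3 million

Real GDP in 2009 prices = Real GDP in 1997 prices × (P_2009/P_1997) = 353.0 × 1.301 = 459.25.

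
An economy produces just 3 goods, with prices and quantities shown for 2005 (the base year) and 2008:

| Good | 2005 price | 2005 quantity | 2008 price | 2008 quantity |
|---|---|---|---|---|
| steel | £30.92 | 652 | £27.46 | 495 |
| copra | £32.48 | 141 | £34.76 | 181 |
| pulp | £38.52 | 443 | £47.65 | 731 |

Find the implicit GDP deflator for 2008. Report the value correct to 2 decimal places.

110.89

Nominal GDP 2008 = 27.46·495 + 34.76·181 + 47.65·731 = 54716.41.
Real GDP 2008 (at 2005 prices) = 30.92·495 + 32.48·181 + 38.52·731 = 49342.40.
Deflator = Nominal/Real × 100 = 54716.41/49342.40 × 100 = 110.891.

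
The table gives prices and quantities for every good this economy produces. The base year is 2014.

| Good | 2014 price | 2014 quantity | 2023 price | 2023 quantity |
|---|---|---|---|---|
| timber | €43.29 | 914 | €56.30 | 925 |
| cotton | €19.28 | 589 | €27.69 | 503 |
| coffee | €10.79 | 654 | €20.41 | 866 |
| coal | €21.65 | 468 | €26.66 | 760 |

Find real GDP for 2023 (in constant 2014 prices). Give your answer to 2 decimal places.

€75539.23

Real GDP 2023 = Σ (p_2014 × q_2023) = 43.29·925 + 19.28·503 + 10.79·866 + 21.65·760 = 75539.23.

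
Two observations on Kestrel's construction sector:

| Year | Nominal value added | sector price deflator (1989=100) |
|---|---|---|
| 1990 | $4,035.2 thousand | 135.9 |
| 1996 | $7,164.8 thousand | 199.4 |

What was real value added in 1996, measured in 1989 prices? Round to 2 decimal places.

$3,593.18 thousand

Real value added = Nominal / (sector price deflator/100) = 7164.8 / 1.994 = 3593.18.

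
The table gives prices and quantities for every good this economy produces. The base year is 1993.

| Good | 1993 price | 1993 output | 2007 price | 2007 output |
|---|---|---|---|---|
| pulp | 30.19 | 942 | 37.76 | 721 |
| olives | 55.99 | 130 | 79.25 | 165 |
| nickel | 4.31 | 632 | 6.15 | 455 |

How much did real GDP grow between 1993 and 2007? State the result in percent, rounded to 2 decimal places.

-14.24%

Real GDP 1993 = Nominal GDP 1993 = 30.19·942 + 55.99·130 + 4.31·632 = 38441.60.
Real GDP 2007 (at 1993 prices) = 30.19·721 + 55.99·165 + 4.31·455 = 32966.39.
Real growth = 32966.39/38441.60 − 1 = -0.1424.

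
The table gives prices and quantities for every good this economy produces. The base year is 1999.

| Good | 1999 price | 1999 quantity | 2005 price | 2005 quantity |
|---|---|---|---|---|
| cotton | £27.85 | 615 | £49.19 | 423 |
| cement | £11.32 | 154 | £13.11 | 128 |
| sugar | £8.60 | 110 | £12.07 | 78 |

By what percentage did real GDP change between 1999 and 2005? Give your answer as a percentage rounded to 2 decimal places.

-29.86%

Real GDP 1999 = Nominal GDP 1999 = 27.85·615 + 11.32·154 + 8.60·110 = 19817.03.
Real GDP 2005 (at 1999 prices) = 27.85·423 + 11.32·128 + 8.60·78 = 13900.31.
Real growth = 13900.31/19817.03 − 1 = -0.2986.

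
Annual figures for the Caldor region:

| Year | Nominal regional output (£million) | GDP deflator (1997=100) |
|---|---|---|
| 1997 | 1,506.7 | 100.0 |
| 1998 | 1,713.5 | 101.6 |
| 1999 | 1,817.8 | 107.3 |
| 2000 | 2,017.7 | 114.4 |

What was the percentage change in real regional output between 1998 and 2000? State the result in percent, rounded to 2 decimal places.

4.58%

Real regional output 1998 = 1713.5/1.016 = 1686.52.
Real regional output 2000 = 2017.7/1.144 = 1763.72.
Change = 1763.72/1686.52 − 1 = 0.0458.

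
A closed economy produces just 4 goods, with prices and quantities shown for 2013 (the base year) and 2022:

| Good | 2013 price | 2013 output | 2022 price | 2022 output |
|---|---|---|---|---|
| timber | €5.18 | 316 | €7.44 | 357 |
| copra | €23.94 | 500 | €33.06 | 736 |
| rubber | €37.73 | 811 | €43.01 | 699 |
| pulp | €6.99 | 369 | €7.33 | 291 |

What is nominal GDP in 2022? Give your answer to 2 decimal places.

Nominal GDP 2022 = Σ (p_2022 × q_2022) = 7.44·357 + 33.06·736 + 43.01·699 + 7.33·291 = 59185.26.

€59185.26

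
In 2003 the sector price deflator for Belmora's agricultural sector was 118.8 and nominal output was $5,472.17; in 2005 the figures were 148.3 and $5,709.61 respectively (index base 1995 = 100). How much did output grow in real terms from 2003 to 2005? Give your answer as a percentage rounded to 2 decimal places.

Deflate each year: 2003 → 5472.17/1.188 = 4606.20; 2005 → 5709.61/1.483 = 3850.04.
So real output changed by 3850.04/4606.20 − 1 = -0.1642, i.e. -16.42%.

-16.42%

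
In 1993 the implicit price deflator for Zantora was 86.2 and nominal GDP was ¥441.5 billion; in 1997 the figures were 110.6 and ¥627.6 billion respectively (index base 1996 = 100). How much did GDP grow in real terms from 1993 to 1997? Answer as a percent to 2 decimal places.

10.79%

Real GDP 1993 = 441.5 / 0.862 = 512.18.
Real GDP 1997 = 627.6 / 1.106 = 567.45.
Real growth = 567.45 / 512.18 − 1 = 0.1079.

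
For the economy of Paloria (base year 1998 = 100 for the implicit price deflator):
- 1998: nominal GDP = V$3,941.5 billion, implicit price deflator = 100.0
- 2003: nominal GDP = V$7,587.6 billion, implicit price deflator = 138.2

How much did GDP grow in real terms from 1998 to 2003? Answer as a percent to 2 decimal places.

39.29%

Real GDP 1998 = 3941.5 / 1.000 = 3941.50.
Real GDP 2003 = 7587.6 / 1.382 = 5490.30.
Real growth = 5490.30 / 3941.50 − 1 = 0.3929.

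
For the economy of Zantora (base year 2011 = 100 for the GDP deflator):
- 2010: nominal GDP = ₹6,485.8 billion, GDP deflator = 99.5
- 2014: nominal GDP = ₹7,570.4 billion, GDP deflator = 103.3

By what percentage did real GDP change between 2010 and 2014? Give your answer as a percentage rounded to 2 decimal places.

Deflate each year: 2010 → 6485.8/0.995 = 6518.39; 2014 → 7570.4/1.033 = 7328.56.
So real GDP changed by 7328.56/6518.39 − 1 = 0.1243, i.e. 12.43%.

12.43%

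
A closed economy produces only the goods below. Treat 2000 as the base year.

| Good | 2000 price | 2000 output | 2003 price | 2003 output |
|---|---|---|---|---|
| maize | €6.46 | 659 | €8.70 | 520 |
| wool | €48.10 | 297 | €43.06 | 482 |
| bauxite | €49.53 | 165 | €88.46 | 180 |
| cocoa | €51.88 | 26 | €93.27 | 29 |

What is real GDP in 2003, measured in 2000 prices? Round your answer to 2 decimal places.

Real GDP 2003 = Σ (p_2000 × q_2003) = 6.46·520 + 48.10·482 + 49.53·180 + 51.88·29 = 36963.32.

€36963.32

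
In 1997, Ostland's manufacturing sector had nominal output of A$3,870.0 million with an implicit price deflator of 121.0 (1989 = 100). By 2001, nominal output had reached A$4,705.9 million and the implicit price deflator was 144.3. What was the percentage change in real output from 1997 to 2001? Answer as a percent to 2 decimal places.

Deflate each year: 1997 → 3870.0/1.210 = 3198.35; 2001 → 4705.9/1.443 = 3261.19.
So real output changed by 3261.19/3198.35 − 1 = 0.0196, i.e. 1.96%.

1.96%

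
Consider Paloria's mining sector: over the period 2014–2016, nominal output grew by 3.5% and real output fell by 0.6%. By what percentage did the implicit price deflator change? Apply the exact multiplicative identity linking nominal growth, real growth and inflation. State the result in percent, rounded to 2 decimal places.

4.12%

(1 + g_nom) = (1 + g_real)(1 + π), so π = 1.0350 / 0.9940 − 1 = 0.04125.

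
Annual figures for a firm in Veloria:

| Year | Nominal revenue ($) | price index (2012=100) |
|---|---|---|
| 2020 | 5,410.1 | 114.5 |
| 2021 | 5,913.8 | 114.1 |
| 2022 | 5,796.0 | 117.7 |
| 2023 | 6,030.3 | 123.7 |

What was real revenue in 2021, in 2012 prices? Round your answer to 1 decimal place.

Real revenue 2021 = 5913.8 / 1.141 = 5183.00.

$5,183.0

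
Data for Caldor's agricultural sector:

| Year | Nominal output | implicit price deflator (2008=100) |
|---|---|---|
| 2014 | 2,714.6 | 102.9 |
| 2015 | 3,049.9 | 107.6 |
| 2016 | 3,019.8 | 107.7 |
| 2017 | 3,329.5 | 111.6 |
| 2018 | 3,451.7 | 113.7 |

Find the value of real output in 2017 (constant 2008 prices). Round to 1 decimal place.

Real output 2017 = 3329.5 / 1.116 = 2983.42.

2,983.4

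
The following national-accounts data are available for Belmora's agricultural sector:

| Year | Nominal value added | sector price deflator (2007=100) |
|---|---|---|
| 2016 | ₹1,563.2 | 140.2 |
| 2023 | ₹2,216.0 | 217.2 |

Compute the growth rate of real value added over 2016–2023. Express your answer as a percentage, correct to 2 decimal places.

Deflate each year: 2016 → 1563.2/1.402 = 1114.98; 2023 → 2216.0/2.172 = 1020.26.
So real value added changed by 1020.26/1114.98 − 1 = -0.0850, i.e. -8.50%.

-8.50%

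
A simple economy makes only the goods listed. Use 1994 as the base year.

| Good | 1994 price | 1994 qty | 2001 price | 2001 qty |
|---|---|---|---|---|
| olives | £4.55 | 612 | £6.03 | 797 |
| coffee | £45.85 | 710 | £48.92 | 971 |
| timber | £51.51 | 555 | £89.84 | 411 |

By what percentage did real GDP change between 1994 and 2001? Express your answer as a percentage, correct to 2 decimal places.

8.43%

Real GDP 1994 = Nominal GDP 1994 = 4.55·612 + 45.85·710 + 51.51·555 = 63926.15.
Real GDP 2001 (at 1994 prices) = 4.55·797 + 45.85·971 + 51.51·411 = 69317.31.
Real growth = 69317.31/63926.15 − 1 = 0.0843.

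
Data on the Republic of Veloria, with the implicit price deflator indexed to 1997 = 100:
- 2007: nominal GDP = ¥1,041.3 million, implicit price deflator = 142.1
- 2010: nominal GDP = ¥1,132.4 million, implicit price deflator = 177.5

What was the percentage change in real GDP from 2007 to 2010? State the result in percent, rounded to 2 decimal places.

Real GDP 2007 = 1041.3 / 1.421 = 732.79.
Real GDP 2010 = 1132.4 / 1.775 = 637.97.
Real growth = 637.97 / 732.79 − 1 = -0.1294.

-12.94%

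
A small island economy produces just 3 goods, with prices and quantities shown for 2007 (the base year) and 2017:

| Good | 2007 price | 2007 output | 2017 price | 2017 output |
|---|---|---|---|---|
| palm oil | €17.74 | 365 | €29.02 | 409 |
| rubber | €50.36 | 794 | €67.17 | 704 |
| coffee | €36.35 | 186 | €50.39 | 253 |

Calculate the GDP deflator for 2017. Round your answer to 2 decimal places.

138.53

Nominal GDP 2017 = 29.02·409 + 67.17·704 + 50.39·253 = 71905.53.
Real GDP 2017 (at 2007 prices) = 17.74·409 + 50.36·704 + 36.35·253 = 51905.65.
Deflator = Nominal/Real × 100 = 71905.53/51905.65 × 100 = 138.531.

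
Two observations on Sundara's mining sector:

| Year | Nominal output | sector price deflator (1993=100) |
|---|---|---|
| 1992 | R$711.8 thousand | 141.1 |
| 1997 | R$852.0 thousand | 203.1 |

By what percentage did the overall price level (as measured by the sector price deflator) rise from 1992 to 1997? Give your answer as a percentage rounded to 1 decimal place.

Price-level change = 203.1 / 141.1 − 1 = 0.4394.

43.9%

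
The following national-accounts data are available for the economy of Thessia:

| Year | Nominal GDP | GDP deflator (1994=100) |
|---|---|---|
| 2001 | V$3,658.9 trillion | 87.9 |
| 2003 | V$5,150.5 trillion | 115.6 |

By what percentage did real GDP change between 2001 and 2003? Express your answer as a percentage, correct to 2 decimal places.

Real GDP 2001 = 3658.9 / 0.879 = 4162.57.
Real GDP 2003 = 5150.5 / 1.156 = 4455.45.
Real growth = 4455.45 / 4162.57 − 1 = 0.0704.

7.04%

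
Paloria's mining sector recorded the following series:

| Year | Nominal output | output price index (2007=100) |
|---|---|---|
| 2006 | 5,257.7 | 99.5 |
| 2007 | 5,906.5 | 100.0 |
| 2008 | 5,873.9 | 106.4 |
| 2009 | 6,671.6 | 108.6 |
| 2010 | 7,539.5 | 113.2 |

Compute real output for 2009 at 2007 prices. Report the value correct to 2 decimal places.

Real output 2009 = 6671.6 / 1.086 = 6143.28.

6,143.28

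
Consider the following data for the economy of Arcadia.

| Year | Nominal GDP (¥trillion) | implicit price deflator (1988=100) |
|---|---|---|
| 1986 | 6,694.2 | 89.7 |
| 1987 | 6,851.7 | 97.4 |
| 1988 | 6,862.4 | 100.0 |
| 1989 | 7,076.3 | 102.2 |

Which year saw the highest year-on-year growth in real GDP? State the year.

1987: real = 6851.7/0.974 = 7034.60; growth vs 1986 (7462.88) = -5.74%.
1988: real = 6862.4/1.000 = 6862.40; growth vs 1987 (7034.60) = -2.45%.
1989: real = 7076.3/1.022 = 6923.97; growth vs 1988 (6862.40) = 0.90%.

1989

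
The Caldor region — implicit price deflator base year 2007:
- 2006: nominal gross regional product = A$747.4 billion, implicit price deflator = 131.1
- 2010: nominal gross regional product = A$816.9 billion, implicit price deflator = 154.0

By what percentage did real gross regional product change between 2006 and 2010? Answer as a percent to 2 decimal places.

-6.95%

Real gross regional product 2006 = 747.4 / 1.311 = 570.10.
Real gross regional product 2010 = 816.9 / 1.540 = 530.45.
Real growth = 530.45 / 570.10 − 1 = -0.0695.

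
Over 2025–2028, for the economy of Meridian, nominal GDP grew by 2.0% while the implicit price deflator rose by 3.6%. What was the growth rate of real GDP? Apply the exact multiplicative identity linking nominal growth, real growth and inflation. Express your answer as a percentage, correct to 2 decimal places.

-1.54%

(1 + g_nom) = (1 + g_real)(1 + π), so g_real = 1.0200 / 1.0360 − 1 = -0.01544.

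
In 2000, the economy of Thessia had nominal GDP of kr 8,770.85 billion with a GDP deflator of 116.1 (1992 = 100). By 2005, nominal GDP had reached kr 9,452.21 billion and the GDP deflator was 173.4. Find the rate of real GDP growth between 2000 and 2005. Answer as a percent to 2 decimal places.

-27.84%

Deflate each year: 2000 → 8770.85/1.161 = 7554.57; 2005 → 9452.21/1.734 = 5451.10.
So real GDP changed by 5451.10/7554.57 − 1 = -0.2784, i.e. -27.84%.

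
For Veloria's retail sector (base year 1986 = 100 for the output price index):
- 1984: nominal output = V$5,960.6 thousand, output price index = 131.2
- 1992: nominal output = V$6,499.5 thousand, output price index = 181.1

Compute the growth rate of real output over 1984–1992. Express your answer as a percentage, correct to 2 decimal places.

-21.00%

Deflate each year: 1984 → 5960.6/1.312 = 4543.14; 1992 → 6499.5/1.811 = 3588.90.
So real output changed by 3588.90/4543.14 − 1 = -0.2100, i.e. -21.00%.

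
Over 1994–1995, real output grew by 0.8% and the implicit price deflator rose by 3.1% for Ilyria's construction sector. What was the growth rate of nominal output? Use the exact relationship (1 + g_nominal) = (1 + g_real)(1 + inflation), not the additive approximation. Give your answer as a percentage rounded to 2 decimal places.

(1 + g_nom) = (1 + g_real)(1 + π) = 1.0080 × 1.0310 = 1.03925.

3.92%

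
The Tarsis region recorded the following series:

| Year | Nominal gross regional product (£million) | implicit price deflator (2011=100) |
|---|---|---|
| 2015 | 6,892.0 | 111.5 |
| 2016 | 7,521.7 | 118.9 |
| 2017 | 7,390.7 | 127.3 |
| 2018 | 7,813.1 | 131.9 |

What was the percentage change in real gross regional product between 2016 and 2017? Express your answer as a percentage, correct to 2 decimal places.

Real gross regional product 2016 = 7521.7/1.189 = 6326.07.
Real gross regional product 2017 = 7390.7/1.273 = 5805.73.
Change = 5805.73/6326.07 − 1 = -0.0823.

-8.23%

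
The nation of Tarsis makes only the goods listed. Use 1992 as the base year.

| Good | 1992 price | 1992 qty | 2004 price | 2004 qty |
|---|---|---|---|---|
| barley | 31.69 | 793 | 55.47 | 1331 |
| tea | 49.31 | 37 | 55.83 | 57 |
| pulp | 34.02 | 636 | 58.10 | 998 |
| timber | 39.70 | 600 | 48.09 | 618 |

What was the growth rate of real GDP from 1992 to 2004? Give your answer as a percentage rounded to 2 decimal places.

Real GDP 1992 = Nominal GDP 1992 = 31.69·793 + 49.31·37 + 34.02·636 + 39.70·600 = 72411.36.
Real GDP 2004 (at 1992 prices) = 31.69·1331 + 49.31·57 + 34.02·998 + 39.70·618 = 103476.62.
Real growth = 103476.62/72411.36 − 1 = 0.4290.

42.90%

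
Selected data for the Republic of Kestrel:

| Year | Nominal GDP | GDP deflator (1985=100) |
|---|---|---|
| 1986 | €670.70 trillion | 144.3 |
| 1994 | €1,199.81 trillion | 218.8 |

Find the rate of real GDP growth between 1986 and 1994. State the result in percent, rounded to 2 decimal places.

17.98%

Deflate each year: 1986 → 670.70/1.443 = 464.80; 1994 → 1199.81/2.188 = 548.36.
So real GDP changed by 548.36/464.80 − 1 = 0.1798, i.e. 17.98%.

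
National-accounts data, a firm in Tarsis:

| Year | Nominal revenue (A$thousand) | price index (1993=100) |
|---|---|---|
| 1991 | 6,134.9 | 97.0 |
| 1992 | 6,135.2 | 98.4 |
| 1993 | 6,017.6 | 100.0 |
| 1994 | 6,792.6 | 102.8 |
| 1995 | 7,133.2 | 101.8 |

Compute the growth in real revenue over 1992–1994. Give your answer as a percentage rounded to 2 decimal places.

5.98%

Real revenue 1992 = 6135.2/0.984 = 6234.96.
Real revenue 1994 = 6792.6/1.028 = 6607.59.
Change = 6607.59/6234.96 − 1 = 0.0598.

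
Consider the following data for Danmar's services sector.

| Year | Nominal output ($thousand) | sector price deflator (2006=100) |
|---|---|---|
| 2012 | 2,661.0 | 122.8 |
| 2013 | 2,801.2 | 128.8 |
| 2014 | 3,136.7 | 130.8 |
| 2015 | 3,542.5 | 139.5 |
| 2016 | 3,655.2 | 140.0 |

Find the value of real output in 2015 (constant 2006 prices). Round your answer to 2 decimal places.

Real output 2015 = 3542.5 / 1.395 = 2539.43.

$2,539.43 thousand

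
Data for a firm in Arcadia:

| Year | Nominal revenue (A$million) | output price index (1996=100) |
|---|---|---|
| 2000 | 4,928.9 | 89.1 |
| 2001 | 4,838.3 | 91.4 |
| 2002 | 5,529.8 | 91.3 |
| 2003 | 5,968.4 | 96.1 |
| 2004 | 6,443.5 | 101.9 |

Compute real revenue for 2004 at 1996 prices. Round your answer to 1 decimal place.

Real revenue 2004 = 6443.5 / 1.019 = 6323.36.

A$6,323.4 million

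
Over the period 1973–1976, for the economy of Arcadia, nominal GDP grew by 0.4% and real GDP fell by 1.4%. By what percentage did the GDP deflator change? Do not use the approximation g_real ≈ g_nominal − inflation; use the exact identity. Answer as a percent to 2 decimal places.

(1 + g_nom) = (1 + g_real)(1 + π), so π = 1.0040 / 0.9860 − 1 = 0.01826.

1.83%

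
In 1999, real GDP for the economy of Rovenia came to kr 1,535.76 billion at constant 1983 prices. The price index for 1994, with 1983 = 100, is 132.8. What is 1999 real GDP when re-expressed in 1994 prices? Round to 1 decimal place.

kr 2,039.5 billion

Real GDP in 1994 prices = Real GDP in 1983 prices × (P_1994/P_1983) = 1535.76 × 1.328 = 2039.49.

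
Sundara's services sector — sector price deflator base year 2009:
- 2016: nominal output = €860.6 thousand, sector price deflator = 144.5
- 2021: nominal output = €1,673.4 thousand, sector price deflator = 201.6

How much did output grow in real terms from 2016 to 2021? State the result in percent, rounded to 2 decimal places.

39.37%

Deflate each year: 2016 → 860.6/1.445 = 595.57; 2021 → 1673.4/2.016 = 830.06.
So real output changed by 830.06/595.57 − 1 = 0.3937, i.e. 39.37%.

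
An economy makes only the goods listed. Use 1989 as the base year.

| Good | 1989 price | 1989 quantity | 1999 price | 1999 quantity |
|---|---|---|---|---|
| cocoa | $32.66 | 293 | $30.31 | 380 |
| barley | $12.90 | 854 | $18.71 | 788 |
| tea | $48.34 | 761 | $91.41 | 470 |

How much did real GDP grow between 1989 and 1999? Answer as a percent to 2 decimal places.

Real GDP 1989 = Nominal GDP 1989 = 32.66·293 + 12.90·854 + 48.34·761 = 57372.72.
Real GDP 1999 (at 1989 prices) = 32.66·380 + 12.90·788 + 48.34·470 = 45295.80.
Real growth = 45295.80/57372.72 − 1 = -0.2105.

-21.05%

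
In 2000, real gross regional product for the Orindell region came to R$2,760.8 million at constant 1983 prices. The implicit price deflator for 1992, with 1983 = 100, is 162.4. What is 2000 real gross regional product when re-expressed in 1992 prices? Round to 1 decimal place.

R$4,483.5 million

Real gross regional product in 1992 prices = Real gross regional product in 1983 prices × (P_1992/P_1983) = 2760.8 × 1.624 = 4483.54.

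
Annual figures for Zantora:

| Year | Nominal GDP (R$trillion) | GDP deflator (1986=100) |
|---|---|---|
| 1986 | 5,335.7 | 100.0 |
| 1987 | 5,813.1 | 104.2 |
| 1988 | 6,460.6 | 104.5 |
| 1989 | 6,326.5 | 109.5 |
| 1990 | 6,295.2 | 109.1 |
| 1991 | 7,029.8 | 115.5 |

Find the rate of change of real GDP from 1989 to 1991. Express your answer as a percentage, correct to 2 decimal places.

Real GDP 1989 = 6326.5/1.095 = 5777.63.
Real GDP 1991 = 7029.8/1.155 = 6086.41.
Change = 6086.41/5777.63 − 1 = 0.0534.

5.34%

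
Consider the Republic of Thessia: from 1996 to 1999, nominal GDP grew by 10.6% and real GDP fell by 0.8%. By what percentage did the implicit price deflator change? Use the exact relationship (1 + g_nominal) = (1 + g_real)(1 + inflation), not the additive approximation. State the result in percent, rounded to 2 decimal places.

11.49%

(1 + g_nom) = (1 + g_real)(1 + π), so π = 1.1060 / 0.9920 − 1 = 0.11492.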